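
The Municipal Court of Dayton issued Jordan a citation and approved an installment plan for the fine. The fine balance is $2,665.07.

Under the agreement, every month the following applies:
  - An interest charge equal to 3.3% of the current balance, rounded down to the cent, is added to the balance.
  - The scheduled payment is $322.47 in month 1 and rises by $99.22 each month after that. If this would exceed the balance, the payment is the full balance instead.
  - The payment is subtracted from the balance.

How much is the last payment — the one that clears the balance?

$399.71

Month 1: opening $2,665.07; interest $87.94 → $2,753.01; payment $322.47; balance $2,430.54
Month 2: opening $2,430.54; interest $80.20 → $2,510.74; payment $421.69; balance $2,089.05
Month 3: opening $2,089.05; interest $68.93 → $2,157.98; payment $520.91; balance $1,637.07
Month 4: opening $1,637.07; interest $54.02 → $1,691.09; payment $620.13; balance $1,070.96
Month 5: opening $1,070.96; interest $35.34 → $1,106.30; payment $719.35; balance $386.95
Month 6: opening $386.95; interest $12.76 → $399.71; payment $399.71; balance $0.00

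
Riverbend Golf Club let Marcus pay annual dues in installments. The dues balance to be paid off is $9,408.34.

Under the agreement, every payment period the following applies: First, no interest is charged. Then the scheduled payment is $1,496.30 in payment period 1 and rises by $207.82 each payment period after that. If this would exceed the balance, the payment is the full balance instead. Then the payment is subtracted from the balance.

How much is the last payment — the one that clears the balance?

Payment period 1: opening $9,408.34; payment $1,496.30; balance $7,912.04
Payment period 2: opening $7,912.04; payment $1,704.12; balance $6,207.92
Payment period 3: opening $6,207.92; payment $1,911.94; balance $4,295.98
Payment period 4: opening $4,295.98; payment $2,119.76; balance $2,176.22
Payment period 5: opening $2,176.22; payment $2,176.22; balance $0.00

$2,176.22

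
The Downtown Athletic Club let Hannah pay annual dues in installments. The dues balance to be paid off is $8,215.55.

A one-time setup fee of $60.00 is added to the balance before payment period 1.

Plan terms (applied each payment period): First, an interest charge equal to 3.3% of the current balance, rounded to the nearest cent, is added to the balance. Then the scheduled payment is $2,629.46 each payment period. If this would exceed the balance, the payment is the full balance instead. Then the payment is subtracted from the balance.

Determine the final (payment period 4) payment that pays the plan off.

Payment period 1: $8,275.55 +$273.09 interest = $8,548.64; pay $2,629.46 → $5,919.18
Payment period 2: $5,919.18 +$195.33 interest = $6,114.51; pay $2,629.46 → $3,485.05
Payment period 3: $3,485.05 +$115.01 interest = $3,600.06; pay $2,629.46 → $970.60
Payment period 4: $970.60 +$32.03 interest = $1,002.63; pay $1,002.63 → $0.00

$1,002.63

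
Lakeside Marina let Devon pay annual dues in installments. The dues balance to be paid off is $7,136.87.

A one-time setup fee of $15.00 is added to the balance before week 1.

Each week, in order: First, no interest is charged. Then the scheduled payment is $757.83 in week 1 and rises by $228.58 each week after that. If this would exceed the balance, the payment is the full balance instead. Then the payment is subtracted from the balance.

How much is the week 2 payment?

# | Opening | Payment | End bal
1 | $7,151.87 | $757.83 | $6,394.04
2 | $6,394.04 | $986.41 | $5,407.63

$986.41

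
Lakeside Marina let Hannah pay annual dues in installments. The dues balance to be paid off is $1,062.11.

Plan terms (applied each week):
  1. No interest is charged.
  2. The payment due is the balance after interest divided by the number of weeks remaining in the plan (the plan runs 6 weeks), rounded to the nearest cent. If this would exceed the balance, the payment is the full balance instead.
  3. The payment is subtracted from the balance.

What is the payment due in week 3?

$177.02

# | Opening | Payment | End bal
1 | $1,062.11 | $177.02 | $885.09
2 | $885.09 | $177.02 | $708.07
3 | $708.07 | $177.02 | $531.05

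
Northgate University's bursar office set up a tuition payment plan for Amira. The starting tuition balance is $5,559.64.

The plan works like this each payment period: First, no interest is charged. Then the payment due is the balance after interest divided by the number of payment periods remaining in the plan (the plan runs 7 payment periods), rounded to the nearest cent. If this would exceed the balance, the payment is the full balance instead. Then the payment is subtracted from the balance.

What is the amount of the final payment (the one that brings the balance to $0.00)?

$794.23

Payment period 1: opening $5,559.64; payment $794.23; balance $4,765.41
Payment period 2: opening $4,765.41; payment $794.24; balance $3,971.17
Payment period 3: opening $3,971.17; payment $794.23; balance $3,176.94
Payment period 4: opening $3,176.94; payment $794.24; balance $2,382.70
Payment period 5: opening $2,382.70; payment $794.23; balance $1,588.47
Payment period 6: opening $1,588.47; payment $794.24; balance $794.23
Payment period 7: opening $794.23; payment $794.23; balance $0.00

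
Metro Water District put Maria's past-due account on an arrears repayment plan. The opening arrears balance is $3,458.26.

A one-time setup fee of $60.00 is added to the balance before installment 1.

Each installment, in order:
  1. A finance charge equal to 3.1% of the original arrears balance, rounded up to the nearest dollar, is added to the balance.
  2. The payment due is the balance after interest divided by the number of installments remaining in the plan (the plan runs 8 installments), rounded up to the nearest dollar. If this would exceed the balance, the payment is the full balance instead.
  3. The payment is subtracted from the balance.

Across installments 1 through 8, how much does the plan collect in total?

Installment 1: opening $3,518.26; interest $108.00 → $3,626.26; payment $454.00; balance $3,172.26
Installment 2: opening $3,172.26; interest $108.00 → $3,280.26; payment $469.00; balance $2,811.26
Installment 3: opening $2,811.26; interest $108.00 → $2,919.26; payment $487.00; balance $2,432.26
Installment 4: opening $2,432.26; interest $108.00 → $2,540.26; payment $509.00; balance $2,031.26
Installment 5: opening $2,031.26; interest $108.00 → $2,139.26; payment $535.00; balance $1,604.26
Installment 6: opening $1,604.26; interest $108.00 → $1,712.26; payment $571.00; balance $1,141.26
Installment 7: opening $1,141.26; interest $108.00 → $1,249.26; payment $625.00; balance $624.26
Installment 8: opening $624.26; interest $108.00 → $732.26; payment $732.26; balance $0.00
Total paid: $4,382.26

$4,382.26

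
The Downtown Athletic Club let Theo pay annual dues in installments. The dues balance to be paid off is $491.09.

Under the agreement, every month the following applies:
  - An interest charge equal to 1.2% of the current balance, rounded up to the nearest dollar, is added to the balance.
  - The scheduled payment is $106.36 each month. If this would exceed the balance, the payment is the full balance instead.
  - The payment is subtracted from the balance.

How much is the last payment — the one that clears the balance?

# | Opening | Interest | Payment | End bal
1 | $491.09 | $6.00 | $106.36 | $390.73
2 | $390.73 | $5.00 | $106.36 | $289.37
3 | $289.37 | $4.00 | $106.36 | $187.01
4 | $187.01 | $3.00 | $106.36 | $83.65
5 | $83.65 | $2.00 | $85.65 | $0.00

$85.65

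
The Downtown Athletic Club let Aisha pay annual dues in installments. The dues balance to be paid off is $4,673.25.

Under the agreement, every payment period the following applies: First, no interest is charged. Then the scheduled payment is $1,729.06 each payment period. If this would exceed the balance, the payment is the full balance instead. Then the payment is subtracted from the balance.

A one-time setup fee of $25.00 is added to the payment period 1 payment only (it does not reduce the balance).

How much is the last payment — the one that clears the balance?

Payment period 1: opening $4,673.25; payment $1,729.06 (+ $25.00 fee); balance $2,944.19
Payment period 2: opening $2,944.19; payment $1,729.06; balance $1,215.13
Payment period 3: opening $1,215.13; payment $1,215.13; balance $0.00

$1,215.13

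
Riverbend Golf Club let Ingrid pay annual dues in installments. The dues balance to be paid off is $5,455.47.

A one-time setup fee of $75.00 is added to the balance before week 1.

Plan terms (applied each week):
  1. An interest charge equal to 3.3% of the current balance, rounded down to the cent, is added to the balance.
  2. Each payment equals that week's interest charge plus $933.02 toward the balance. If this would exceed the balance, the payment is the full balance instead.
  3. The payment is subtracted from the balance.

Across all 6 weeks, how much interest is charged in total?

$633.15

# | Opening | Interest | Payment | End bal
1 | $5,530.47 | $182.50 | $1,115.52 | $4,597.45
2 | $4,597.45 | $151.71 | $1,084.73 | $3,664.43
3 | $3,664.43 | $120.92 | $1,053.94 | $2,731.41
4 | $2,731.41 | $90.13 | $1,023.15 | $1,798.39
5 | $1,798.39 | $59.34 | $992.36 | $865.37
6 | $865.37 | $28.55 | $893.92 | $0.00
Total interest: $182.50 + $151.71 + $120.92 + $90.13 + $59.34 + $28.55 = $633.15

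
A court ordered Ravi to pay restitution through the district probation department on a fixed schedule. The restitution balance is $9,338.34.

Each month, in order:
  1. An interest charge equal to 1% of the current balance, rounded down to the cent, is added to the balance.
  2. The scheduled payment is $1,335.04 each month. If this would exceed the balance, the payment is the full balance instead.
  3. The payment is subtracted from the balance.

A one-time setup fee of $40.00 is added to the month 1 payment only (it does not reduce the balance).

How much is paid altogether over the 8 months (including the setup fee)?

$9,770.65

# | Opening | Interest | Payment | Fee | End bal
1 | $9,338.34 | $93.38 | $1,335.04 | $40.00 | $8,096.68
2 | $8,096.68 | $80.96 | $1,335.04 | — | $6,842.60
3 | $6,842.60 | $68.42 | $1,335.04 | — | $5,575.98
4 | $5,575.98 | $55.75 | $1,335.04 | — | $4,296.69
5 | $4,296.69 | $42.96 | $1,335.04 | — | $3,004.61
6 | $3,004.61 | $30.04 | $1,335.04 | — | $1,699.61
7 | $1,699.61 | $16.99 | $1,335.04 | — | $381.56
8 | $381.56 | $3.81 | $385.37 | — | $0.00
Total paid: $9,770.65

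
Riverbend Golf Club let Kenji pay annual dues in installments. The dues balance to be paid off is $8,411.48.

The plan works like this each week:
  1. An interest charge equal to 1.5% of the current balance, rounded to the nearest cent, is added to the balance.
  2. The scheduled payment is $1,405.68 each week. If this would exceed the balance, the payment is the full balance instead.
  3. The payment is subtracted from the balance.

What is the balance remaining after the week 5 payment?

$1,819.12

Week 1: $8,411.48 +$126.17 interest = $8,537.65; pay $1,405.68 → $7,131.97
Week 2: $7,131.97 +$106.98 interest = $7,238.95; pay $1,405.68 → $5,833.27
Week 3: $5,833.27 +$87.50 interest = $5,920.77; pay $1,405.68 → $4,515.09
Week 4: $4,515.09 +$67.73 interest = $4,582.82; pay $1,405.68 → $3,177.14
Week 5: $3,177.14 +$47.66 interest = $3,224.80; pay $1,405.68 → $1,819.12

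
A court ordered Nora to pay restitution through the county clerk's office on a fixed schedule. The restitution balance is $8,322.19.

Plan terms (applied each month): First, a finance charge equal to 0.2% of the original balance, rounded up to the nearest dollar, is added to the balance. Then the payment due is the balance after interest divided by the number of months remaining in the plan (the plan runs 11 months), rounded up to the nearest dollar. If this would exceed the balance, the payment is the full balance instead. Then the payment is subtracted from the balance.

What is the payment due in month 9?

# | Opening | Interest | Payment | End bal
1 | $8,322.19 | $17.00 | $759.00 | $7,580.19
2 | $7,580.19 | $17.00 | $760.00 | $6,837.19
3 | $6,837.19 | $17.00 | $762.00 | $6,092.19
4 | $6,092.19 | $17.00 | $764.00 | $5,345.19
5 | $5,345.19 | $17.00 | $767.00 | $4,595.19
6 | $4,595.19 | $17.00 | $769.00 | $3,843.19
7 | $3,843.19 | $17.00 | $773.00 | $3,087.19
8 | $3,087.19 | $17.00 | $777.00 | $2,327.19
9 | $2,327.19 | $17.00 | $782.00 | $1,562.19

$782.00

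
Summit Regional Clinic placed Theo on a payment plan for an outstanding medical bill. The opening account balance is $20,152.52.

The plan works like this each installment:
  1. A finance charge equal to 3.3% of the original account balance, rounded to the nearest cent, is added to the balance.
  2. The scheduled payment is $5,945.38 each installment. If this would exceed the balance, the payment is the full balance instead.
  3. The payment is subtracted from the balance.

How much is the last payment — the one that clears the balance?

Installment 1: $20,152.52 +$665.03 interest = $20,817.55; pay $5,945.38 → $14,872.17
Installment 2: $14,872.17 +$665.03 interest = $15,537.20; pay $5,945.38 → $9,591.82
Installment 3: $9,591.82 +$665.03 interest = $10,256.85; pay $5,945.38 → $4,311.47
Installment 4: $4,311.47 +$665.03 interest = $4,976.50; pay $4,976.50 → $0.00

$4,976.50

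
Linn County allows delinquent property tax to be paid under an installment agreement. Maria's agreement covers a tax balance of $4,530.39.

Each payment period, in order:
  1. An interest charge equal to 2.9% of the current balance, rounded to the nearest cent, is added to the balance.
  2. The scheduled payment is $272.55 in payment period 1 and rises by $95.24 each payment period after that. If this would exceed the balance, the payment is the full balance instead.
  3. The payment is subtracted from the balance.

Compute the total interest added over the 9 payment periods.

$782.23

Payment period 1: opening $4,530.39; interest $131.38 → $4,661.77; payment $272.55; balance $4,389.22
Payment period 2: opening $4,389.22; interest $127.29 → $4,516.51; payment $367.79; balance $4,148.72
Payment period 3: opening $4,148.72; interest $120.31 → $4,269.03; payment $463.03; balance $3,806.00
Payment period 4: opening $3,806.00; interest $110.37 → $3,916.37; payment $558.27; balance $3,358.10
Payment period 5: opening $3,358.10; interest $97.38 → $3,455.48; payment $653.51; balance $2,801.97
Payment period 6: opening $2,801.97; interest $81.26 → $2,883.23; payment $748.75; balance $2,134.48
Payment period 7: opening $2,134.48; interest $61.90 → $2,196.38; payment $843.99; balance $1,352.39
Payment period 8: opening $1,352.39; interest $39.22 → $1,391.61; payment $939.23; balance $452.38
Payment period 9: opening $452.38; interest $13.12 → $465.50; payment $465.50; balance $0.00
Total interest: $131.38 + $127.29 + $120.31 + $110.37 + $97.38 + $81.26 + $61.90 + $39.22 + $13.12 = $782.23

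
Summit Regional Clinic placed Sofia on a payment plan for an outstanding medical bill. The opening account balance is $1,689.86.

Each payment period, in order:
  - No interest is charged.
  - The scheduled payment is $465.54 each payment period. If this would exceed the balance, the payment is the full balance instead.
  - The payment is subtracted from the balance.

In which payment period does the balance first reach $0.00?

Payment period 1: opening $1,689.86; payment $465.54; balance $1,224.32
Payment period 2: opening $1,224.32; payment $465.54; balance $758.78
Payment period 3: opening $758.78; payment $465.54; balance $293.24
Payment period 4: opening $293.24; payment $293.24; balance $0.00
Balance reaches $0.00 in payment period 4.

4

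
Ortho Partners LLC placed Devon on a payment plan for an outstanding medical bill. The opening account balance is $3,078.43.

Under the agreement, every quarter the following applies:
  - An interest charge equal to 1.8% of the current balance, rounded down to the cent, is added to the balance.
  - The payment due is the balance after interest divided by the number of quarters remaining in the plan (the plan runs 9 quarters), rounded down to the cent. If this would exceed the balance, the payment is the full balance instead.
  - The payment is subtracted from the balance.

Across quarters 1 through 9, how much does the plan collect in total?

$3,369.19

Quarter 1: $3,078.43 +$55.41 interest = $3,133.84; pay $348.20 → $2,785.64
Quarter 2: $2,785.64 +$50.14 interest = $2,835.78; pay $354.47 → $2,481.31
Quarter 3: $2,481.31 +$44.66 interest = $2,525.97; pay $360.85 → $2,165.12
Quarter 4: $2,165.12 +$38.97 interest = $2,204.09; pay $367.34 → $1,836.75
Quarter 5: $1,836.75 +$33.06 interest = $1,869.81; pay $373.96 → $1,495.85
Quarter 6: $1,495.85 +$26.92 interest = $1,522.77; pay $380.69 → $1,142.08
Quarter 7: $1,142.08 +$20.55 interest = $1,162.63; pay $387.54 → $775.09
Quarter 8: $775.09 +$13.95 interest = $789.04; pay $394.52 → $394.52
Quarter 9: $394.52 +$7.10 interest = $401.62; pay $401.62 → $0.00
Total paid: $3,369.19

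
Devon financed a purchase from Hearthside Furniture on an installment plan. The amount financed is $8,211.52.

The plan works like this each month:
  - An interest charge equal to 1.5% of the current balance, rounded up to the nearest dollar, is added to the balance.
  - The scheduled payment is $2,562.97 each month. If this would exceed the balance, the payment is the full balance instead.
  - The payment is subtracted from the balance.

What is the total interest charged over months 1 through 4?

$273.00

# | Opening | Interest | Payment | End bal
1 | $8,211.52 | $124.00 | $2,562.97 | $5,772.55
2 | $5,772.55 | $87.00 | $2,562.97 | $3,296.58
3 | $3,296.58 | $50.00 | $2,562.97 | $783.61
4 | $783.61 | $12.00 | $795.61 | $0.00
Total interest: $124.00 + $87.00 + $50.00 + $12.00 = $273.00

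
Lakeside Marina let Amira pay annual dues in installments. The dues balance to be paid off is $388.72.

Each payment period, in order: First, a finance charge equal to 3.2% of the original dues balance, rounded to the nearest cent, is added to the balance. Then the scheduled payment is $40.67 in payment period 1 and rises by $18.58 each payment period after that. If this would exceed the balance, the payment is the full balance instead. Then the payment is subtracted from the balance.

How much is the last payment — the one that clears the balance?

$74.21

Payment period 1: opening $388.72; interest $12.44 → $401.16; payment $40.67; balance $360.49
Payment period 2: opening $360.49; interest $12.44 → $372.93; payment $59.25; balance $313.68
Payment period 3: opening $313.68; interest $12.44 → $326.12; payment $77.83; balance $248.29
Payment period 4: opening $248.29; interest $12.44 → $260.73; payment $96.41; balance $164.32
Payment period 5: opening $164.32; interest $12.44 → $176.76; payment $114.99; balance $61.77
Payment period 6: opening $61.77; interest $12.44 → $74.21; payment $74.21; balance $0.00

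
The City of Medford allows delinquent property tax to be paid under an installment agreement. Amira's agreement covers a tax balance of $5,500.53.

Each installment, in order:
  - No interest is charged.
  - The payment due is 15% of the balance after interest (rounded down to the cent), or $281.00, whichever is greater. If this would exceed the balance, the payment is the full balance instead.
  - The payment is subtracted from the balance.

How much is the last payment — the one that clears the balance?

$77.37

Installment 1: opening $5,500.53; payment $825.07; balance $4,675.46
Installment 2: opening $4,675.46; payment $701.31; balance $3,974.15
Installment 3: opening $3,974.15; payment $596.12; balance $3,378.03
Installment 4: opening $3,378.03; payment $506.70; balance $2,871.33
Installment 5: opening $2,871.33; payment $430.69; balance $2,440.64
Installment 6: opening $2,440.64; payment $366.09; balance $2,074.55
Installment 7: opening $2,074.55; payment $311.18; balance $1,763.37
Installment 8: opening $1,763.37; payment $281.00; balance $1,482.37
Installment 9: opening $1,482.37; payment $281.00; balance $1,201.37
Installment 10: opening $1,201.37; payment $281.00; balance $920.37
Installment 11: opening $920.37; payment $281.00; balance $639.37
Installment 12: opening $639.37; payment $281.00; balance $358.37
Installment 13: opening $358.37; payment $281.00; balance $77.37
Installment 14: opening $77.37; payment $77.37; balance $0.00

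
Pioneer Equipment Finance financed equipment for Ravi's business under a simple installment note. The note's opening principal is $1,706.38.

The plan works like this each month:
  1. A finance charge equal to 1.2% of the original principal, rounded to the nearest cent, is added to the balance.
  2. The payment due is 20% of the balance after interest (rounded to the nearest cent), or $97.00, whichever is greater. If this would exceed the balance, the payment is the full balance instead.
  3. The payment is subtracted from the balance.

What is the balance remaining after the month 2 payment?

Month 1: opening $1,706.38; interest $20.48 → $1,726.86; payment $345.37; balance $1,381.49
Month 2: opening $1,381.49; interest $20.48 → $1,401.97; payment $280.39; balance $1,121.58

$1,121.58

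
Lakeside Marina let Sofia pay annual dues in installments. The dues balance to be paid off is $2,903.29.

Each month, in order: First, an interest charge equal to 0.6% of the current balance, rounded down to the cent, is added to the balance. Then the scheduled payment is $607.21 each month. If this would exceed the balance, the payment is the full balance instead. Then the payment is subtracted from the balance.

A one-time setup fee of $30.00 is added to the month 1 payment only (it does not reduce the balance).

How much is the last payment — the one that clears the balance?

# | Opening | Interest | Payment | Fee | End bal
1 | $2,903.29 | $17.41 | $607.21 | $30.00 | $2,313.49
2 | $2,313.49 | $13.88 | $607.21 | — | $1,720.16
3 | $1,720.16 | $10.32 | $607.21 | — | $1,123.27
4 | $1,123.27 | $6.73 | $607.21 | — | $522.79
5 | $522.79 | $3.13 | $525.92 | — | $0.00

$525.92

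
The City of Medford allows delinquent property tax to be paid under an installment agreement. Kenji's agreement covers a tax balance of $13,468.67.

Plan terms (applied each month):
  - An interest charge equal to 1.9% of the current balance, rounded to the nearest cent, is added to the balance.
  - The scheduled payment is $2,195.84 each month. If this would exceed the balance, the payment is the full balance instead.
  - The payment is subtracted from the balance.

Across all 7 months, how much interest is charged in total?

$992.31

Month 1: $13,468.67 +$255.90 interest = $13,724.57; pay $2,195.84 → $11,528.73
Month 2: $11,528.73 +$219.05 interest = $11,747.78; pay $2,195.84 → $9,551.94
Month 3: $9,551.94 +$181.49 interest = $9,733.43; pay $2,195.84 → $7,537.59
Month 4: $7,537.59 +$143.21 interest = $7,680.80; pay $2,195.84 → $5,484.96
Month 5: $5,484.96 +$104.21 interest = $5,589.17; pay $2,195.84 → $3,393.33
Month 6: $3,393.33 +$64.47 interest = $3,457.80; pay $2,195.84 → $1,261.96
Month 7: $1,261.96 +$23.98 interest = $1,285.94; pay $1,285.94 → $0.00
Total interest: $255.90 + $219.05 + $181.49 + $143.21 + $104.21 + $64.47 + $23.98 = $992.31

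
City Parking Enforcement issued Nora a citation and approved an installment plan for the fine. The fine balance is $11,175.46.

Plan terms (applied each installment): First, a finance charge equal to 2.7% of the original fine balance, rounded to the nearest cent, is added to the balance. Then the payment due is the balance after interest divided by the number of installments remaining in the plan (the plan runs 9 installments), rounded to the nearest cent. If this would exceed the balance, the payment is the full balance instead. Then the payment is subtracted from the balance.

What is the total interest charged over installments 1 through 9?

$2,715.66

Installment 1: $11,175.46 +$301.74 interest = $11,477.20; pay $1,275.24 → $10,201.96
Installment 2: $10,201.96 +$301.74 interest = $10,503.70; pay $1,312.96 → $9,190.74
Installment 3: $9,190.74 +$301.74 interest = $9,492.48; pay $1,356.07 → $8,136.41
Installment 4: $8,136.41 +$301.74 interest = $8,438.15; pay $1,406.36 → $7,031.79
Installment 5: $7,031.79 +$301.74 interest = $7,333.53; pay $1,466.71 → $5,866.82
Installment 6: $5,866.82 +$301.74 interest = $6,168.56; pay $1,542.14 → $4,626.42
Installment 7: $4,626.42 +$301.74 interest = $4,928.16; pay $1,642.72 → $3,285.44
Installment 8: $3,285.44 +$301.74 interest = $3,587.18; pay $1,793.59 → $1,793.59
Installment 9: $1,793.59 +$301.74 interest = $2,095.33; pay $2,095.33 → $0.00
Total interest: $301.74 + $301.74 + $301.74 + $301.74 + $301.74 + $301.74 + $301.74 + $301.74 + $301.74 = $2,715.66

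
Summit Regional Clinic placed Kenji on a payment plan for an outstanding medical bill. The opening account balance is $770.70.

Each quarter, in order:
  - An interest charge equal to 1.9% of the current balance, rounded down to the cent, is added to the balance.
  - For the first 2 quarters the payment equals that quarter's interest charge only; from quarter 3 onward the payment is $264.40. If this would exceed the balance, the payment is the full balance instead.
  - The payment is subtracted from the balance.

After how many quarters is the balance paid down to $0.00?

6

Quarter 1: opening $770.70; interest $14.64 → $785.34; payment $14.64; balance $770.70
Quarter 2: opening $770.70; interest $14.64 → $785.34; payment $14.64; balance $770.70
Quarter 3: opening $770.70; interest $14.64 → $785.34; payment $264.40; balance $520.94
Quarter 4: opening $520.94; interest $9.89 → $530.83; payment $264.40; balance $266.43
Quarter 5: opening $266.43; interest $5.06 → $271.49; payment $264.40; balance $7.09
Quarter 6: opening $7.09; interest $0.13 → $7.22; payment $7.22; balance $0.00
Balance reaches $0.00 in quarter 6.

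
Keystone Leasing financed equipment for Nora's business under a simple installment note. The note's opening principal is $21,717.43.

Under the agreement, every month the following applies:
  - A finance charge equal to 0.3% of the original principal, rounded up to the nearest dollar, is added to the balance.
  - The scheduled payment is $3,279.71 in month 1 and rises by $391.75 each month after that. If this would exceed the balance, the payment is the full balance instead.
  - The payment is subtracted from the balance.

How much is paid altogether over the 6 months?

$22,113.43

Month 1: opening $21,717.43; interest $66.00 → $21,783.43; payment $3,279.71; balance $18,503.72
Month 2: opening $18,503.72; interest $66.00 → $18,569.72; payment $3,671.46; balance $14,898.26
Month 3: opening $14,898.26; interest $66.00 → $14,964.26; payment $4,063.21; balance $10,901.05
Month 4: opening $10,901.05; interest $66.00 → $10,967.05; payment $4,454.96; balance $6,512.09
Month 5: opening $6,512.09; interest $66.00 → $6,578.09; payment $4,846.71; balance $1,731.38
Month 6: opening $1,731.38; interest $66.00 → $1,797.38; payment $1,797.38; balance $0.00
Total paid: $22,113.43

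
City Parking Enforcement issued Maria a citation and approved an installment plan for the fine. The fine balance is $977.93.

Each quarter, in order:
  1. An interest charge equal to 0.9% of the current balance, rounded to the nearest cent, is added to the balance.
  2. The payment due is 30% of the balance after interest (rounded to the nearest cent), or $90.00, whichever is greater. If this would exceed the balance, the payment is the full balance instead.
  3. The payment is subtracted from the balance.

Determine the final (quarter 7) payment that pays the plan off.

Quarter 1: opening $977.93; interest $8.80 → $986.73; payment $296.02; balance $690.71
Quarter 2: opening $690.71; interest $6.22 → $696.93; payment $209.08; balance $487.85
Quarter 3: opening $487.85; interest $4.39 → $492.24; payment $147.67; balance $344.57
Quarter 4: opening $344.57; interest $3.10 → $347.67; payment $104.30; balance $243.37
Quarter 5: opening $243.37; interest $2.19 → $245.56; payment $90.00; balance $155.56
Quarter 6: opening $155.56; interest $1.40 → $156.96; payment $90.00; balance $66.96
Quarter 7: opening $66.96; interest $0.60 → $67.56; payment $67.56; balance $0.00

$67.56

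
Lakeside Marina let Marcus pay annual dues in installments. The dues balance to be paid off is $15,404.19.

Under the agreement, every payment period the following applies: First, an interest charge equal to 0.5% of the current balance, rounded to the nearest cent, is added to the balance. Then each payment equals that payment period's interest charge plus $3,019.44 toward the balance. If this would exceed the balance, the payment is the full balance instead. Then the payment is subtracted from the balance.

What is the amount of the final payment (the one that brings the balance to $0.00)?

$308.52

Payment period 1: opening $15,404.19; interest $77.02 → $15,481.21; payment $3,096.46; balance $12,384.75
Payment period 2: opening $12,384.75; interest $61.92 → $12,446.67; payment $3,081.36; balance $9,365.31
Payment period 3: opening $9,365.31; interest $46.83 → $9,412.14; payment $3,066.27; balance $6,345.87
Payment period 4: opening $6,345.87; interest $31.73 → $6,377.60; payment $3,051.17; balance $3,326.43
Payment period 5: opening $3,326.43; interest $16.63 → $3,343.06; payment $3,036.07; balance $306.99
Payment period 6: opening $306.99; interest $1.53 → $308.52; payment $308.52; balance $0.00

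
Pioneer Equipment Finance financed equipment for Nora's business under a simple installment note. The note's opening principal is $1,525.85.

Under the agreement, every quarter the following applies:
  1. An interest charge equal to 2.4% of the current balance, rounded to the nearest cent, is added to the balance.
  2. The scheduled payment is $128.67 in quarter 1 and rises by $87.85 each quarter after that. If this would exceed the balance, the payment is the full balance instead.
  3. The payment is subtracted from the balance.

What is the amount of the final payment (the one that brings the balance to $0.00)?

Quarter 1: $1,525.85 +$36.62 interest = $1,562.47; pay $128.67 → $1,433.80
Quarter 2: $1,433.80 +$34.41 interest = $1,468.21; pay $216.52 → $1,251.69
Quarter 3: $1,251.69 +$30.04 interest = $1,281.73; pay $304.37 → $977.36
Quarter 4: $977.36 +$23.46 interest = $1,000.82; pay $392.22 → $608.60
Quarter 5: $608.60 +$14.61 interest = $623.21; pay $480.07 → $143.14
Quarter 6: $143.14 +$3.44 interest = $146.58; pay $146.58 → $0.00

$146.58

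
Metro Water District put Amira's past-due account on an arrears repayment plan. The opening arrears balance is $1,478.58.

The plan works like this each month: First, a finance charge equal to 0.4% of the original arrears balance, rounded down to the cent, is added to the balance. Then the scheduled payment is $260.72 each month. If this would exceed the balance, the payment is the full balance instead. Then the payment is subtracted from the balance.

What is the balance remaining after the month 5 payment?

$204.53

Month 1: $1,478.58 +$5.91 interest = $1,484.49; pay $260.72 → $1,223.77
Month 2: $1,223.77 +$5.91 interest = $1,229.68; pay $260.72 → $968.96
Month 3: $968.96 +$5.91 interest = $974.87; pay $260.72 → $714.15
Month 4: $714.15 +$5.91 interest = $720.06; pay $260.72 → $459.34
Month 5: $459.34 +$5.91 interest = $465.25; pay $260.72 → $204.53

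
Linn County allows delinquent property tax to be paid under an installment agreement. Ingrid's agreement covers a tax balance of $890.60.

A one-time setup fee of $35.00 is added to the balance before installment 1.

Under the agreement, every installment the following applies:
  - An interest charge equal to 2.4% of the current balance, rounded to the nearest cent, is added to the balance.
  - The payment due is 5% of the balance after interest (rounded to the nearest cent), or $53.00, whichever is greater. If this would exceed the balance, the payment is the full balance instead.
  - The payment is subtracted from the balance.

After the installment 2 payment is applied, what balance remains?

Installment 1: $925.60 +$22.21 interest = $947.81; pay $53.00 → $894.81
Installment 2: $894.81 +$21.48 interest = $916.29; pay $53.00 → $863.29

$863.29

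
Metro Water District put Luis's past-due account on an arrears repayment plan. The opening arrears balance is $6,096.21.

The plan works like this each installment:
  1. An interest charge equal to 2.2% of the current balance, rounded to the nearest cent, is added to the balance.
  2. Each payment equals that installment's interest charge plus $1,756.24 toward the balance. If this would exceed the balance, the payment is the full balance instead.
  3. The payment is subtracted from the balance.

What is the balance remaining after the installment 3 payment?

Installment 1: $6,096.21 +$134.12 interest = $6,230.33; pay $1,890.36 → $4,339.97
Installment 2: $4,339.97 +$95.48 interest = $4,435.45; pay $1,851.72 → $2,583.73
Installment 3: $2,583.73 +$56.84 interest = $2,640.57; pay $1,813.08 → $827.49

$827.49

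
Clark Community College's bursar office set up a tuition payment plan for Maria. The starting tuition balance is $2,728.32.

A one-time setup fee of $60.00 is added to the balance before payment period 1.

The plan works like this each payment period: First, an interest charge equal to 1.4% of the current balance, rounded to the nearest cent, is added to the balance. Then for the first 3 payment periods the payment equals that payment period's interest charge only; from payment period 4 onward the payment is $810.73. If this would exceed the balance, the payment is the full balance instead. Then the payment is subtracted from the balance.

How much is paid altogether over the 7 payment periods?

$2,996.16

Payment period 1: $2,788.32 +$39.04 interest = $2,827.36; pay $39.04 → $2,788.32
Payment period 2: $2,788.32 +$39.04 interest = $2,827.36; pay $39.04 → $2,788.32
Payment period 3: $2,788.32 +$39.04 interest = $2,827.36; pay $39.04 → $2,788.32
Payment period 4: $2,788.32 +$39.04 interest = $2,827.36; pay $810.73 → $2,016.63
Payment period 5: $2,016.63 +$28.23 interest = $2,044.86; pay $810.73 → $1,234.13
Payment period 6: $1,234.13 +$17.28 interest = $1,251.41; pay $810.73 → $440.68
Payment period 7: $440.68 +$6.17 interest = $446.85; pay $446.85 → $0.00
Total paid: $2,996.16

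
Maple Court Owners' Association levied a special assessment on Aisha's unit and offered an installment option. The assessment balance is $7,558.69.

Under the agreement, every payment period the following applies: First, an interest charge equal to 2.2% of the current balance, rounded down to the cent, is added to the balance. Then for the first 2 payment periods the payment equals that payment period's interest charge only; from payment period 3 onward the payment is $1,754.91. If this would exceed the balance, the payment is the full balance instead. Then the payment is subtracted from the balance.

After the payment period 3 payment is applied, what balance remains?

$5,970.07

Payment period 1: $7,558.69 +$166.29 interest = $7,724.98; pay $166.29 → $7,558.69
Payment period 2: $7,558.69 +$166.29 interest = $7,724.98; pay $166.29 → $7,558.69
Payment period 3: $7,558.69 +$166.29 interest = $7,724.98; pay $1,754.91 → $5,970.07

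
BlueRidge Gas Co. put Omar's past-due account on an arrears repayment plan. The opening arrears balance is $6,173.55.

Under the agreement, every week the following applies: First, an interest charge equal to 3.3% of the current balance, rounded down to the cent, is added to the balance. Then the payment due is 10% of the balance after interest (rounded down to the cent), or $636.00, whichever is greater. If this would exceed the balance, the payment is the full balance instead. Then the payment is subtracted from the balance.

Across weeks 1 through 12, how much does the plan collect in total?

$7,564.28

Week 1: opening $6,173.55; interest $203.72 → $6,377.27; payment $637.72; balance $5,739.55
Week 2: opening $5,739.55; interest $189.40 → $5,928.95; payment $636.00; balance $5,292.95
Week 3: opening $5,292.95; interest $174.66 → $5,467.61; payment $636.00; balance $4,831.61
Week 4: opening $4,831.61; interest $159.44 → $4,991.05; payment $636.00; balance $4,355.05
Week 5: opening $4,355.05; interest $143.71 → $4,498.76; payment $636.00; balance $3,862.76
Week 6: opening $3,862.76; interest $127.47 → $3,990.23; payment $636.00; balance $3,354.23
Week 7: opening $3,354.23; interest $110.68 → $3,464.91; payment $636.00; balance $2,828.91
Week 8: opening $2,828.91; interest $93.35 → $2,922.26; payment $636.00; balance $2,286.26
Week 9: opening $2,286.26; interest $75.44 → $2,361.70; payment $636.00; balance $1,725.70
Week 10: opening $1,725.70; interest $56.94 → $1,782.64; payment $636.00; balance $1,146.64
Week 11: opening $1,146.64; interest $37.83 → $1,184.47; payment $636.00; balance $548.47
Week 12: opening $548.47; interest $18.09 → $566.56; payment $566.56; balance $0.00
Total paid: $7,564.28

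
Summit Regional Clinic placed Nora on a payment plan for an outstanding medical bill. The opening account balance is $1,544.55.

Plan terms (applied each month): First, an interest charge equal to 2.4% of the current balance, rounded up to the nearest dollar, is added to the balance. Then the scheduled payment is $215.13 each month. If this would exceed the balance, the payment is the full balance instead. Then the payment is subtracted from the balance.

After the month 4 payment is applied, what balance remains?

$808.03

Month 1: opening $1,544.55; interest $38.00 → $1,582.55; payment $215.13; balance $1,367.42
Month 2: opening $1,367.42; interest $33.00 → $1,400.42; payment $215.13; balance $1,185.29
Month 3: opening $1,185.29; interest $29.00 → $1,214.29; payment $215.13; balance $999.16
Month 4: opening $999.16; interest $24.00 → $1,023.16; payment $215.13; balance $808.03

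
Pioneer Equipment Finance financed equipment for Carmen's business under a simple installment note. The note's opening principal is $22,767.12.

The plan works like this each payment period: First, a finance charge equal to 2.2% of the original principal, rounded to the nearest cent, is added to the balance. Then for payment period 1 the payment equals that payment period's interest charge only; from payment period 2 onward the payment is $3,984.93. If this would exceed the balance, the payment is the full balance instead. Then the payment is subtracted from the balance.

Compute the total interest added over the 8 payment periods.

Payment period 1: opening $22,767.12; interest $500.88 → $23,268.00; payment $500.88; balance $22,767.12
Payment period 2: opening $22,767.12; interest $500.88 → $23,268.00; payment $3,984.93; balance $19,283.07
Payment period 3: opening $19,283.07; interest $500.88 → $19,783.95; payment $3,984.93; balance $15,799.02
Payment period 4: opening $15,799.02; interest $500.88 → $16,299.90; payment $3,984.93; balance $12,314.97
Payment period 5: opening $12,314.97; interest $500.88 → $12,815.85; payment $3,984.93; balance $8,830.92
Payment period 6: opening $8,830.92; interest $500.88 → $9,331.80; payment $3,984.93; balance $5,346.87
Payment period 7: opening $5,346.87; interest $500.88 → $5,847.75; payment $3,984.93; balance $1,862.82
Payment period 8: opening $1,862.82; interest $500.88 → $2,363.70; payment $2,363.70; balance $0.00
Total interest: $500.88 + $500.88 + $500.88 + $500.88 + $500.88 + $500.88 + $500.88 + $500.88 = $4,007.04

$4,007.04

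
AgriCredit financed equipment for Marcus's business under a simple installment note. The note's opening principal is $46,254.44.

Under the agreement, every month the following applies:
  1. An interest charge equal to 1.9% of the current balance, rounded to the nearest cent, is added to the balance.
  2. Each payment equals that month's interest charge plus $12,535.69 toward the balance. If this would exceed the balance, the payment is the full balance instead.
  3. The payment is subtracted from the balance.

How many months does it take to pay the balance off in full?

Month 1: opening $46,254.44; interest $878.83 → $47,133.27; payment $13,414.52; balance $33,718.75
Month 2: opening $33,718.75; interest $640.66 → $34,359.41; payment $13,176.35; balance $21,183.06
Month 3: opening $21,183.06; interest $402.48 → $21,585.54; payment $12,938.17; balance $8,647.37
Month 4: opening $8,647.37; interest $164.30 → $8,811.67; payment $8,811.67; balance $0.00
Balance reaches $0.00 in month 4.

4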